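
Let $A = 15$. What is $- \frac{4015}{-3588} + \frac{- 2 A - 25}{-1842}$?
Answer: $\frac{1265495}{1101516} \approx 1.1489$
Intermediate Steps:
$- \frac{4015}{-3588} + \frac{- 2 A - 25}{-1842} = - \frac{4015}{-3588} + \frac{\left(-2\right) 15 - 25}{-1842} = \left(-4015\right) \left(- \frac{1}{3588}\right) + \left(-30 - 25\right) \left(- \frac{1}{1842}\right) = \frac{4015}{3588} - - \frac{55}{1842} = \frac{4015}{3588} + \frac{55}{1842} = \frac{1265495}{1101516}$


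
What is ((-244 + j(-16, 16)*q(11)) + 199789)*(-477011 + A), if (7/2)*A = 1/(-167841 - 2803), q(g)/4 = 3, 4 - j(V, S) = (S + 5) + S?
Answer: -56736898443646455/597254 ≈ -9.4996e+10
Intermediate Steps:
j(V, S) = -1 - 2*S (j(V, S) = 4 - ((S + 5) + S) = 4 - ((5 + S) + S) = 4 - (5 + 2*S) = 4 + (-5 - 2*S) = -1 - 2*S)
q(g) = 12 (q(g) = 4*3 = 12)
A = -1/597254 (A = 2/(7*(-167841 - 2803)) = (2/7)/(-170644) = (2/7)*(-1/170644) = -1/597254 ≈ -1.6743e-6)
((-244 + j(-16, 16)*q(11)) + 199789)*(-477011 + A) = ((-244 + (-1 - 2*16)*12) + 199789)*(-477011 - 1/597254) = ((-244 + (-1 - 32)*12) + 199789)*(-284896727795/597254) = ((-244 - 33*12) + 199789)*(-284896727795/597254) = ((-244 - 396) + 199789)*(-284896727795/597254) = (-640 + 199789)*(-284896727795/597254) = 199149*(-284896727795/597254) = -56736898443646455/597254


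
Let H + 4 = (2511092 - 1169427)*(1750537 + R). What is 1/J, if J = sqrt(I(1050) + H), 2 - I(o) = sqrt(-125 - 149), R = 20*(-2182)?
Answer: 1/sqrt(2290083963503 - I*sqrt(274)) ≈ 6.6081e-7 + 0.e-18*I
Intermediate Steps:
R = -43640
I(o) = 2 - I*sqrt(274) (I(o) = 2 - sqrt(-125 - 149) = 2 - sqrt(-274) = 2 - I*sqrt(274))
H = 2290083963501 (H = -4 + (2511092 - 1169427)*(1750537 - 43640) = -4 + 1341665*1706897 = -4 + 2290083963505 = 2290083963501)
J = sqrt(2290083963503 - I*sqrt(274)) (J = sqrt((2 - I*sqrt(274)) + 2290083963501) = sqrt(2290083963503 - I*sqrt(274)) ≈ 1.5133e+6 - 0.e-6*I)
1/J = 1/(sqrt(2290083963503 - I*sqrt(274))) = 1/sqrt(2290083963503 - I*sqrt(274))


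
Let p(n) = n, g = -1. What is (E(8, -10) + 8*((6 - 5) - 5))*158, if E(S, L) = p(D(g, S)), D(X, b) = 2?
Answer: -4740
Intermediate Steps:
E(S, L) = 2
(E(8, -10) + 8*((6 - 5) - 5))*158 = (2 + 8*((6 - 5) - 5))*158 = (2 + 8*(1 - 5))*158 = (2 + 8*(-4))*158 = (2 - 32)*158 = -30*158 = -4740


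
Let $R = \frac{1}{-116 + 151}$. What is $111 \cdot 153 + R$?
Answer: $\frac{594406}{35} \approx 16983.0$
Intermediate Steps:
$R = \frac{1}{35} \approx 0.028571$
$111 \cdot 153 + R = 111 \cdot 153 + \frac{1}{35} = 16983 + \frac{1}{35} = \frac{594406}{35}$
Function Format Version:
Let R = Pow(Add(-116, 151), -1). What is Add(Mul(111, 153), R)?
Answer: Rational(594406, 35) ≈ 16983.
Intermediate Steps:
R = Rational(1, 35) (R = Pow(35, -1) = Rational(1, 35) ≈ 0.028571)
Add(Mul(111, 153), R) = Add(Mul(111, 153), Rational(1, 35)) = Add(16983, Rational(1, 35)) = Rational(594406, 35)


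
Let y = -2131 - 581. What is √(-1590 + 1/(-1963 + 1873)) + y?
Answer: -2712 + I*√1431010/30 ≈ -2712.0 + 39.875*I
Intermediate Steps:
y = -2712
√(-1590 + 1/(-1963 + 1873)) + y = √(-1590 + 1/(-1963 + 1873)) - 2712 = √(-1590 + 1/(-90)) - 2712 = √(-1590 - 1/90) - 2712 = √(-143101/90) - 2712 = I*√1431010/30 - 2712 = -2712 + I*√1431010/30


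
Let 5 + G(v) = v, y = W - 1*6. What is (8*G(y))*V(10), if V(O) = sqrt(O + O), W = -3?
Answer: -224*sqrt(5) ≈ -500.88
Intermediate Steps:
V(O) = sqrt(2)*sqrt(O) (V(O) = sqrt(2*O) = sqrt(2)*sqrt(O))
y = -9 (y = -3 - 1*6 = -3 - 6 = -9)
G(v) = -5 + v
(8*G(y))*V(10) = (8*(-5 - 9))*(sqrt(2)*sqrt(10)) = (8*(-14))*(2*sqrt(5)) = -224*sqrt(5)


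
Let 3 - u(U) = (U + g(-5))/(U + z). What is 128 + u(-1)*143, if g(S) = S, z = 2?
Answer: 1415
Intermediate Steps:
u(U) = 3 - (-5 + U)/(2 + U) (u(U) = 3 - (U - 5)/(U + 2) = 3 - (-5 + U)/(2 + U))
128 + u(-1)*143 = 128 + ((11 + 2*(-1))/(2 - 1))*143 = 128 + ((11 - 2)/1)*143 = 128 + (1*9)*143 = 128 + 9*143 = 128 + 1287 = 1415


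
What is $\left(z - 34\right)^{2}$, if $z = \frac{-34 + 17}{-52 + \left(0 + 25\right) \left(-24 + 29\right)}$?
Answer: $\frac{6245001}{5329} \approx 1171.9$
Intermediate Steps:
$z = - \frac{17}{73}$ ($z = - \frac{17}{-52 + 25 \cdot 5} = - \frac{17}{-52 + 125} = - \frac{17}{73} \approx -0.23288$)
$\left(z - 34\right)^{2} = \left(- \frac{17}{73} - 34\right)^{2} = \left(- \frac{2499}{73}\right)^{2} = \frac{6245001}{5329}$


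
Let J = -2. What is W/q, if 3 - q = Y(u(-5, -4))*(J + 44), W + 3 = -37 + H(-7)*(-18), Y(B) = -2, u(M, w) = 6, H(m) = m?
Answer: 86/87 ≈ 0.98851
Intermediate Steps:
W = 86 (W = -3 + (-37 - 7*(-18)) = -3 + (-37 + 126) = -3 + 89 = 86)
q = 87 (q = 3 - (-2)*(-2 + 44) = 3 - (-2)*42 = 3 - 1*(-84) = 3 + 84 = 87)
W/q = 86/87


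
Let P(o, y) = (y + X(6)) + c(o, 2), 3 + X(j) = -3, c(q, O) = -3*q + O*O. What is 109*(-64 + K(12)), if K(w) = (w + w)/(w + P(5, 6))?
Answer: -4360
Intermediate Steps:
c(q, O) = O² - 3*q (c(q, O) = -3*q + O² = O² - 3*q)
X(j) = -6 (X(j) = -3 - 3 = -6)
P(o, y) = -2 + y - 3*o (P(o, y) = (y - 6) + (2² - 3*o) = (-6 + y) + (4 - 3*o) = -2 + y - 3*o)
K(w) = 2*w/(-11 + w) (K(w) = (w + w)/(w + (-2 + 6 - 3*5)) = (2*w)/(w + (-2 + 6 - 15)) = (2*w)/(w - 11) = (2*w)/(-11 + w) = 2*w/(-11 + w))
109*(-64 + K(12)) = 109*(-64 + 2*12/(-11 + 12)) = 109*(-64 + 2*12/1) = 109*(-64 + 2*12*1) = 109*(-64 + 24) = 109*(-40) = -4360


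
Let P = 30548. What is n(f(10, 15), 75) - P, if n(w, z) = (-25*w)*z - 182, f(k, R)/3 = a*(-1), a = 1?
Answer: -25105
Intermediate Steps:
f(k, R) = -3 (f(k, R) = 3*(1*(-1)) = 3*(-1) = -3)
n(w, z) = -182 - 25*w*z (n(w, z) = -25*w*z - 182 = -182 - 25*w*z)
n(f(10, 15), 75) - P = (-182 - 25*(-3)*75) - 1*30548 = (-182 + 5625) - 30548 = 5443 - 30548 = -25105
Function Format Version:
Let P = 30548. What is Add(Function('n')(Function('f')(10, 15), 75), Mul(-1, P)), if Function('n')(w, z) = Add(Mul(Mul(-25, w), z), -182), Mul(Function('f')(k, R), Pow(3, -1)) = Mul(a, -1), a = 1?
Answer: -25105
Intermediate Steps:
Function('f')(k, R) = -3 (Function('f')(k, R) = Mul(3, Mul(1, -1)) = Mul(3, -1) = -3)
Function('n')(w, z) = Add(-182, Mul(-25, w, z)) (Function('n')(w, z) = Add(Mul(-25, w, z), -182) = Add(-182, Mul(-25, w, z)))
Add(Function('n')(Function('f')(10, 15), 75), Mul(-1, P)) = Add(Add(-182, Mul(-25, -3, 75)), Mul(-1, 30548)) = Add(Add(-182, 5625), -30548) = Add(5443, -30548) = -25105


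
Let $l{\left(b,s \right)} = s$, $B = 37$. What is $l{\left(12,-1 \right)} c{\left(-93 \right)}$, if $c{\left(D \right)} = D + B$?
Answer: $56$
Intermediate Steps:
$c{\left(D \right)} = 37 + D$ ($c{\left(D \right)} = D + 37 = 37 + D$)
$l{\left(12,-1 \right)} c{\left(-93 \right)} = - (37 - 93) = \left(-1\right) \left(-56\right) = 56$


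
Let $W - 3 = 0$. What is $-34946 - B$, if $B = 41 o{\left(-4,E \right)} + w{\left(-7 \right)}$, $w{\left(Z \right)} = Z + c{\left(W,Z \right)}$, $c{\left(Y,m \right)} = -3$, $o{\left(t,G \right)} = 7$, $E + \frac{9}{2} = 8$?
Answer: $-35223$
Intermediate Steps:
$W = 3$ ($W = 3 + 0 = 3$)
$E = \frac{7}{2}$ ($E = - \frac{9}{2} + 8 = \frac{7}{2} \approx 3.5$)
$w{\left(Z \right)} = -3 + Z$ ($w{\left(Z \right)} = Z - 3 = -3 + Z$)
$B = 277$ ($B = 41 \cdot 7 - 10 = 287 - 10 = 277$)
$-34946 - B = -34946 - 277 = -35223$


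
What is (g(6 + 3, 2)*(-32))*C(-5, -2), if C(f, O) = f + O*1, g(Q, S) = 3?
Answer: 672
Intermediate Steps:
C(f, O) = O + f (C(f, O) = f + O = O + f)
(g(6 + 3, 2)*(-32))*C(-5, -2) = (3*(-32))*(-2 - 5) = -96*(-7) = 672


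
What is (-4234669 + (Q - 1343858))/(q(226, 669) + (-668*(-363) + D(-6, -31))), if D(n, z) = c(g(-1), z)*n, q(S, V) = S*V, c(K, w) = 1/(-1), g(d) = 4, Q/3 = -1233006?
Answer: -3092515/131228 ≈ -23.566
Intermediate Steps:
Q = -3699018 (Q = 3*(-1233006) = -3699018)
c(K, w) = -1
D(n, z) = -n
(-4234669 + (Q - 1343858))/(q(226, 669) + (-668*(-363) + D(-6, -31))) = (-4234669 + (-3699018 - 1343858))/(226*669 + (-668*(-363) - 1*(-6))) = (-4234669 - 5042876)/(151194 + (242484 + 6)) = -9277545/(151194 + 242490) = -9277545/393684 = -9277545*1/393684 = -3092515/131228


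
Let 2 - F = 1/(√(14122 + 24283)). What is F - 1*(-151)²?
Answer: -22799 - √38405/38405 ≈ -22799.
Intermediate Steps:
F = 2 - √38405/38405 (F = 2 - 1/(√(14122 + 24283)) = 2 - 1/(√38405) = 2 - √38405/38405 ≈ 1.9949)
F - 1*(-151)² = (2 - √38405/38405) - 1*(-151)² = (2 - √38405/38405) - 1*22801 = (2 - √38405/38405) - 22801 = -22799 - √38405/38405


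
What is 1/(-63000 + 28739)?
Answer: -1/34261 ≈ -2.9188e-5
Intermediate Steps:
1/(-63000 + 28739) = 1/(-34261) = -1/34261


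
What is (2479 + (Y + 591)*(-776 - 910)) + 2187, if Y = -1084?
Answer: 835864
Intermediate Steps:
(2479 + (Y + 591)*(-776 - 910)) + 2187 = (2479 + (-1084 + 591)*(-776 - 910)) + 2187 = (2479 - 493*(-1686)) + 2187 = (2479 + 831198) + 2187 = 833677 + 2187 = 835864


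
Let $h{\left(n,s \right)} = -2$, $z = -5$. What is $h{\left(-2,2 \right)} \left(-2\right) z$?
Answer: $-20$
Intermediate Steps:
$h{\left(-2,2 \right)} \left(-2\right) z = \left(-2\right) \left(-2\right) \left(-5\right) = 4 \left(-5\right) = -20$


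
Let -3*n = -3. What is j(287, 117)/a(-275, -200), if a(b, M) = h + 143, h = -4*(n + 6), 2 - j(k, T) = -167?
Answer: 169/115 ≈ 1.4696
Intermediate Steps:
n = 1 (n = -1/3*(-3) = 1)
j(k, T) = 169 (j(k, T) = 2 - 1*(-167) = 2 + 167 = 169)
h = -28 (h = -4*(1 + 6) = -4*7 = -28)
a(b, M) = 115 (a(b, M) = -28 + 143 = 115)
j(287, 117)/a(-275, -200) = 169/115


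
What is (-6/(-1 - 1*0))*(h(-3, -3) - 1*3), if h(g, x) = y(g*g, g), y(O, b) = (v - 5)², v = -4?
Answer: 468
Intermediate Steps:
y(O, b) = 81 (y(O, b) = (-4 - 5)² = (-9)² = 81)
h(g, x) = 81
(-6/(-1 - 1*0))*(h(-3, -3) - 1*3) = (-6/(-1 - 1*0))*(81 - 1*3) = (-6/(-1 + 0))*(81 - 3) = (-6/(-1))*78 = -1*(-6)*78 = 6*78 = 468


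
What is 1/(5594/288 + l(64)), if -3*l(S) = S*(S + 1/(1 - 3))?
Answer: -144/192275 ≈ -0.00074893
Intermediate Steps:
l(S) = -S*(-1/2 + S)/3 (l(S) = -S*(S + 1/(1 - 3))/3 = -S*(S + 1/(-2))/3 = -S*(S - 1/2)/3 = -S*(-1/2 + S)/3)
1/(5594/288 + l(64)) = 1/(5594/288 + (1/6)*64*(1 - 2*64)) = 1/(5594*(1/288) + (1/6)*64*(1 - 128)) = 1/(2797/144 + (1/6)*64*(-127)) = 1/(2797/144 - 4064/3) = 1/(-192275/144) = -144/192275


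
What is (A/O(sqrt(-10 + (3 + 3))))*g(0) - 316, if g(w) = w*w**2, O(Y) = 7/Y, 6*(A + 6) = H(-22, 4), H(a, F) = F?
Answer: -316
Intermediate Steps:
A = -16/3 (A = -6 + (1/6)*4 = -6 + 2/3 = -16/3 ≈ -5.3333)
g(w) = w**3
(A/O(sqrt(-10 + (3 + 3))))*g(0) - 316 = -16*sqrt(-10 + (3 + 3))/7/3*0**3 - 316 = -16*sqrt(-10 + 6)/7/3*0 - 316 = -16*2*I/7/3*0 - 316 = -32*I/21*0 - 316 = 0 - 316 = -316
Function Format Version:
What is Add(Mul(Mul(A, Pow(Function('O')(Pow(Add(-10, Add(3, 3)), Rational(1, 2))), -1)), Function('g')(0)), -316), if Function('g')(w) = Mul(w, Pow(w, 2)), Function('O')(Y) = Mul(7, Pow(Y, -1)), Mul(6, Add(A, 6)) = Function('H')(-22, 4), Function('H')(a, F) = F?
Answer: -316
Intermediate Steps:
A = Rational(-16, 3) (A = Add(-6, Mul(Rational(1, 6), 4)) = Add(-6, Rational(2, 3)) = Rational(-16, 3) ≈ -5.3333)
Function('g')(w) = Pow(w, 3)
Add(Mul(Mul(A, Pow(Function('O')(Pow(Add(-10, Add(3, 3)), Rational(1, 2))), -1)), Function('g')(0)), -316) = Add(Mul(Mul(Rational(-16, 3), Pow(Mul(7, Pow(Pow(Add(-10, Add(3, 3)), Rational(1, 2)), -1)), -1)), Pow(0, 3)), -316) = Add(Mul(Mul(Rational(-16, 3), Pow(Mul(7, Pow(Pow(Add(-10, 6), Rational(1, 2)), -1)), -1)), 0), -316) = Add(Mul(Mul(Rational(-16, 3), Pow(Mul(7, Pow(Pow(-4, Rational(1, 2)), -1)), -1)), 0), -316) = Add(Mul(Mul(Rational(-16, 3), Pow(Mul(7, Pow(Mul(2, I), -1)), -1)), 0), -316) = Add(Mul(Mul(Rational(-16, 3), Pow(Mul(7, Mul(Rational(-1, 2), I)), -1)), 0), -316) = Add(Mul(Mul(Rational(-16, 3), Pow(Mul(Rational(-7, 2), I), -1)), 0), -316) = Add(Mul(Mul(Rational(-16, 3), Mul(Rational(2, 7), I)), 0), -316) = Add(Mul(Mul(Rational(-32, 21), I), 0), -316) = Add(0, -316) = -316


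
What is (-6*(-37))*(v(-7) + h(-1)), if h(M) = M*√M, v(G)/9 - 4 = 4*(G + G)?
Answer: -103896 - 222*I ≈ -1.039e+5 - 222.0*I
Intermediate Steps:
v(G) = 36 + 72*G (v(G) = 36 + 9*(4*(G + G)) = 36 + 9*(4*(2*G)) = 36 + 9*(8*G) = 36 + 72*G)
h(M) = M^(3/2)
(-6*(-37))*(v(-7) + h(-1)) = (-6*(-37))*((36 + 72*(-7)) + (-1)^(3/2)) = 222*((36 - 504) - I) = 222*(-468 - I) = -103896 - 222*I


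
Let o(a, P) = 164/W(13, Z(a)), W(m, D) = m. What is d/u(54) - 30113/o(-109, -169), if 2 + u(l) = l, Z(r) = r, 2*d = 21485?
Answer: -9297309/4264 ≈ -2180.4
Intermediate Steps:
d = 21485/2 (d = (½)*21485 = 21485/2 ≈ 10743.)
u(l) = -2 + l
o(a, P) = 164/13
d/u(54) - 30113/o(-109, -169) = 21485/(2*(-2 + 54)) - 30113/164/13 = (21485/2)/52 - 30113*13/164 = (21485/2)*(1/52) - 391469/164 = 21485/104 - 391469/164 = -9297309/4264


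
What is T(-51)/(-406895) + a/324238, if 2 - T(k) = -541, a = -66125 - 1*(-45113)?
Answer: -4362869487/65965410505 ≈ -0.066139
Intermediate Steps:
a = -21012 (a = -66125 + 45113 = -21012)
T(k) = 543 (T(k) = 2 - 1*(-541) = 2 + 541 = 543)
T(-51)/(-406895) + a/324238 = 543/(-406895) - 21012/324238 = 543*(-1/406895) - 21012*1/324238 = -543/406895 - 10506/162119 = -4362869487/65965410505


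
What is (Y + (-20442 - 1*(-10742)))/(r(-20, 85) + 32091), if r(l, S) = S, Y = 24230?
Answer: 7265/16088 ≈ 0.45158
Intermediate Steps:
(Y + (-20442 - 1*(-10742)))/(r(-20, 85) + 32091) = (24230 + (-20442 - 1*(-10742)))/(85 + 32091) = (24230 + (-20442 + 10742))/32176 = (24230 - 9700)*(1/32176) = 14530*(1/32176) = 7265/16088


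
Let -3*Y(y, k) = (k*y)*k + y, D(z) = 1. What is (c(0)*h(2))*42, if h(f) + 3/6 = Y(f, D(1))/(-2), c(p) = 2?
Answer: 14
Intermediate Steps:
Y(y, k) = -y/3 - y*k²/3 (Y(y, k) = -((k*y)*k + y)/3 = -(y*k² + y)/3 = -(y + y*k²)/3 = -y/3 - y*k²/3)
h(f) = -½ + f/3 (h(f) = -½ - f*(1 + 1²)/3/(-2) = -½ - f*(1 + 1)/3*(-½) = -½ - ⅓*f*2*(-½) = -½ - 2*f/3*(-½) = -½ + f/3)
(c(0)*h(2))*42 = (2*(-½ + (⅓)*2))*42 = (2*(-½ + ⅔))*42 = (2*(⅙))*42 = (⅓)*42 = 14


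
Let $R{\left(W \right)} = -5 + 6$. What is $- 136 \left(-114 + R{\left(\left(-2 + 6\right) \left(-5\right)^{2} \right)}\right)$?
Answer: $15368$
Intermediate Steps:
$R{\left(W \right)} = 1$
$- 136 \left(-114 + R{\left(\left(-2 + 6\right) \left(-5\right)^{2} \right)}\right) = - 136 \left(-114 + 1\right) = \left(-136\right) \left(-113\right) = 15368$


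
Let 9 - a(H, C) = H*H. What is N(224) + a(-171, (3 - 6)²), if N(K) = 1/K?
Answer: -6547967/224 ≈ -29232.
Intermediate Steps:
a(H, C) = 9 - H² (a(H, C) = 9 - H*H = 9 - H²)
N(224) + a(-171, (3 - 6)²) = 1/224 + (9 - 1*(-171)²) = 1/224 + (9 - 1*29241) = 1/224 + (9 - 29241) = 1/224 - 29232 = -6547967/224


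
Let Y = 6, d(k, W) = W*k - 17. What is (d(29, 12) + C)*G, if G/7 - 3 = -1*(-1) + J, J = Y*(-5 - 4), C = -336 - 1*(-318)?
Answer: -109550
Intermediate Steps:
d(k, W) = -17 + W*k
C = -18 (C = -336 + 318 = -18)
J = -54 (J = 6*(-5 - 4) = 6*(-9) = -54)
G = -350 (G = 21 + 7*(-1*(-1) - 54) = 21 + 7*(1 - 54) = 21 + 7*(-53) = 21 - 371 = -350)
(d(29, 12) + C)*G = ((-17 + 12*29) - 18)*(-350) = ((-17 + 348) - 18)*(-350) = (331 - 18)*(-350) = 313*(-350) = -109550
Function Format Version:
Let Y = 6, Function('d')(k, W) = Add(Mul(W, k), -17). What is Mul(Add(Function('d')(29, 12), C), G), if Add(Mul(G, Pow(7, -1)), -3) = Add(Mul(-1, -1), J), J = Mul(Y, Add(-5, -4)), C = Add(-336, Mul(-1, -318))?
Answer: -109550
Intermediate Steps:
Function('d')(k, W) = Add(-17, Mul(W, k))
C = -18 (C = Add(-336, 318) = -18)
J = -54 (J = Mul(6, Add(-5, -4)) = Mul(6, -9) = -54)
G = -350 (G = Add(21, Mul(7, Add(Mul(-1, -1), -54))) = Add(21, Mul(7, Add(1, -54))) = Add(21, Mul(7, -53)) = Add(21, -371) = -350)
Mul(Add(Function('d')(29, 12), C), G) = Mul(Add(Add(-17, Mul(12, 29)), -18), -350) = Mul(Add(Add(-17, 348), -18), -350) = Mul(Add(331, -18), -350) = Mul(313, -350) = -109550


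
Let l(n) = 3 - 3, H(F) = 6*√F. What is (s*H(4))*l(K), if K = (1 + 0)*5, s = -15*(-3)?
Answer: 0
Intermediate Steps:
s = 45
K = 5 (K = 1*5 = 5)
l(n) = 0
(s*H(4))*l(K) = (45*(6*√4))*0 = (45*(6*2))*0 = (45*12)*0 = 540*0 = 0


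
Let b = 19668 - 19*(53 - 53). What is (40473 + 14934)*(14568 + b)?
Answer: 1896914052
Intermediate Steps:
b = 19668 (b = 19668 - 19*0 = 19668 + 0 = 19668)
(40473 + 14934)*(14568 + b) = (40473 + 14934)*(14568 + 19668) = 55407*34236 = 1896914052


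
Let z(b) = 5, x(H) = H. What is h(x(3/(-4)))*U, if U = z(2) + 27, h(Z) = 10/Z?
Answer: -1280/3 ≈ -426.67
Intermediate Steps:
U = 32 (U = 5 + 27 = 32)
h(x(3/(-4)))*U = (10/((3/(-4))))*32 = (10/((3*(-¼))))*32 = (10/(-¾))*32 = (10*(-4/3))*32 = -40/3*32 = -1280/3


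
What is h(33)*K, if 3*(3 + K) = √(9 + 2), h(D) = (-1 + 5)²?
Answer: -48 + 16*√11/3 ≈ -30.311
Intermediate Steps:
h(D) = 16 (h(D) = 4² = 16)
K = -3 + √11/3 (K = -3 + √(9 + 2)/3 = -3 + √11/3 ≈ -1.8945)
h(33)*K = 16*(-3 + √11/3) = -48 + 16*√11/3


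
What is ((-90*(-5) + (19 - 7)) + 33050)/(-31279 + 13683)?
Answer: -8378/4399 ≈ -1.9045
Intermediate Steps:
((-90*(-5) + (19 - 7)) + 33050)/(-31279 + 13683) = ((450 + 12) + 33050)/(-17596) = (462 + 33050)*(-1/17596) = 33512*(-1/17596) = -8378/4399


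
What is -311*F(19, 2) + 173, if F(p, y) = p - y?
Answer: -5114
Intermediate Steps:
F(p, y) = p - y
-311*F(19, 2) + 173 = -311*(19 - 1*2) + 173 = -311*(19 - 2) + 173 = -311*17 + 173 = -5287 + 173 = -5114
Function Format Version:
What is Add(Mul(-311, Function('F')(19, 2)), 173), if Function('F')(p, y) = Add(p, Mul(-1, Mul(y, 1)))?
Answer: -5114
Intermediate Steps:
Function('F')(p, y) = Add(p, Mul(-1, y))
Add(Mul(-311, Function('F')(19, 2)), 173) = Add(Mul(-311, Add(19, Mul(-1, 2))), 173) = Add(Mul(-311, Add(19, -2)), 173) = Add(Mul(-311, 17), 173) = Add(-5287, 173) = -5114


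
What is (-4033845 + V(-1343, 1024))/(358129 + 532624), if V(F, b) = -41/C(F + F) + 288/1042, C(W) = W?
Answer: -5644986487925/1246525092718 ≈ -4.5286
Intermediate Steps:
V(F, b) = 144/521 - 41/(2*F) (V(F, b) = -41/(F + F) + 288/1042 = -41*1/(2*F) + 288*(1/1042) = -41/(2*F) + 144/521 = 144/521 - 41/(2*F))
(-4033845 + V(-1343, 1024))/(358129 + 532624) = (-4033845 + (1/1042)*(-21361 + 288*(-1343))/(-1343))/(358129 + 532624) = (-4033845 + (1/1042)*(-1/1343)*(-21361 - 386784))/890753 = (-4033845 + (1/1042)*(-1/1343)*(-408145))*(1/890753) = (-4033845 + 408145/1399406)*(1/890753) = -5644986487925/1399406*1/890753 = -5644986487925/1246525092718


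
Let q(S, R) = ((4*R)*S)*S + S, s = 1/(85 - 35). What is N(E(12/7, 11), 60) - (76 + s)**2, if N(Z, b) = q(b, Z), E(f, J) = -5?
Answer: -194297601/2500 ≈ -77719.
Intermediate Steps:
s = 1/50 ≈ 0.020000
q(S, R) = S + 4*R*S**2 (q(S, R) = (4*R*S)*S + S = 4*R*S**2 + S = S + 4*R*S**2)
N(Z, b) = b*(1 + 4*Z*b)
N(E(12/7, 11), 60) - (76 + s)**2 = 60*(1 + 4*(-5)*60) - (76 + 1/50)**2 = 60*(1 - 1200) - (3801/50)**2 = 60*(-1199) - 1*14447601/2500 = -71940 - 14447601/2500 = -194297601/2500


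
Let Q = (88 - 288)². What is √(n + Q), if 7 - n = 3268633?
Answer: I*√3228626 ≈ 1796.8*I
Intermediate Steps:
n = -3268626 (n = 7 - 1*3268633 = 7 - 3268633 = -3268626)
Q = 40000 (Q = (-200)² = 40000)
√(n + Q) = √(-3268626 + 40000) = √(-3228626) = I*√3228626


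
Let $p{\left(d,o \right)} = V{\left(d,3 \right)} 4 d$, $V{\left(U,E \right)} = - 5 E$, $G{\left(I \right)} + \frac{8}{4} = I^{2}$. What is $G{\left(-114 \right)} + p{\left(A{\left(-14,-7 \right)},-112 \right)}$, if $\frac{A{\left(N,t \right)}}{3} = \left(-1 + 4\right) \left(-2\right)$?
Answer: $14074$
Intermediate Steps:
$G{\left(I \right)} = -2 + I^{2}$
$A{\left(N,t \right)} = -18$ ($A{\left(N,t \right)} = 3 \left(-1 + 4\right) \left(-2\right) = 3 \cdot 3 \left(-2\right) = 3 \left(-6\right) = -18$)
$p{\left(d,o \right)} = - 60 d$ ($p{\left(d,o \right)} = \left(-5\right) 3 \cdot 4 d = \left(-15\right) 4 d = - 60 d$)
$G{\left(-114 \right)} + p{\left(A{\left(-14,-7 \right)},-112 \right)} = \left(-2 + \left(-114\right)^{2}\right) - -1080 = \left(-2 + 12996\right) + 1080 = 12994 + 1080 = 14074$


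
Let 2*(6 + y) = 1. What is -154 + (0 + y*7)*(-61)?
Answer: 4389/2 ≈ 2194.5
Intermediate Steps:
y = -11/2 (y = -6 + (½)*1 = -6 + ½ = -11/2 ≈ -5.5000)
-154 + (0 + y*7)*(-61) = -154 + (0 - 11/2*7)*(-61) = -154 + (0 - 77/2)*(-61) = -154 - 77/2*(-61) = -154 + 4697/2 = 4389/2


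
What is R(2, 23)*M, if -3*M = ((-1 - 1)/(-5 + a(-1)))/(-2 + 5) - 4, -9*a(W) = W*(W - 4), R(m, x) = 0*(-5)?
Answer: 0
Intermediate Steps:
R(m, x) = 0
a(W) = -W*(-4 + W)/9 (a(W) = -W*(W - 4)/9 = -W*(-4 + W)/9)
M = 97/75 (M = -(((-1 - 1)/(-5 + (1/9)*(-1)*(4 - 1*(-1))))/(-2 + 5) - 4)/3 = -(-2/(-5 + (1/9)*(-1)*(4 + 1))/3 - 4)/3 = -(-2/(-5 + (1/9)*(-1)*5)*(1/3) - 4)/3 = -(-2/(-5 - 5/9)*(1/3) - 4)/3 = -(-2/(-50/9)*(1/3) - 4)/3 = -(-2*(-9/50)*(1/3) - 4)/3 = -((9/25)*(1/3) - 4)/3 = -(3/25 - 4)/3 = -1/3*(-97/25) = 97/75 ≈ 1.2933)
R(2, 23)*M = 0*(97/75) = 0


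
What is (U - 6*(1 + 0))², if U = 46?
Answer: 1600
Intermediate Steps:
(U - 6*(1 + 0))² = (46 - 6*(1 + 0))² = (46 - 6*1)² = (46 - 6)² = 40² = 1600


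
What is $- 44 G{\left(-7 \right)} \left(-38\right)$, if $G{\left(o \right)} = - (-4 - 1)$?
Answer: $8360$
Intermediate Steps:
$G{\left(o \right)} = 5$ ($G{\left(o \right)} = \left(-1\right) \left(-5\right) = 5$)
$- 44 G{\left(-7 \right)} \left(-38\right) = \left(-44\right) 5 \left(-38\right) = \left(-220\right) \left(-38\right) = 8360$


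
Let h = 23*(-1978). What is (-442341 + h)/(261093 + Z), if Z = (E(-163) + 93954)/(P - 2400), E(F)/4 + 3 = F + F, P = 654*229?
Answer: -35945146305/19238161838 ≈ -1.8684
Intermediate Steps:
P = 149766
E(F) = -12 + 8*F (E(F) = -12 + 4*(F + F) = -12 + 4*(2*F) = -12 + 8*F)
h = -45494
Z = 46319/73683 (Z = ((-12 + 8*(-163)) + 93954)/(149766 - 2400) = ((-12 - 1304) + 93954)/147366 = (-1316 + 93954)*(1/147366) = 92638*(1/147366) = 46319/73683 ≈ 0.62862)
(-442341 + h)/(261093 + Z) = (-442341 - 45494)/(261093 + 46319/73683) = -487835/19238161838/73683 = -487835*73683/19238161838 = -35945146305/19238161838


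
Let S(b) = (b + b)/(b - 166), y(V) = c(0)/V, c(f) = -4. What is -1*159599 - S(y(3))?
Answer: -40059353/251 ≈ -1.5960e+5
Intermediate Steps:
y(V) = -4/V
S(b) = 2*b/(-166 + b) (S(b) = (2*b)/(-166 + b) = 2*b/(-166 + b))
-1*159599 - S(y(3)) = -1*159599 - 2*(-4/3)/(-166 - 4/3) = -159599 - 2*(-4*1/3)/(-166 - 4*1/3) = -159599 - 2*(-4)/(3*(-166 - 4/3)) = -159599 - 2*(-4)/(3*(-502/3)) = -159599 - 2*(-4)*(-3)/(3*502) = -159599 - 1*4/251 = -159599 - 4/251 = -40059353/251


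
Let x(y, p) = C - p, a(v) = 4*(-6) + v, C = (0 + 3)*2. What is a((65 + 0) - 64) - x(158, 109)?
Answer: 80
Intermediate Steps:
C = 6 (C = 3*2 = 6)
a(v) = -24 + v
x(y, p) = 6 - p
a((65 + 0) - 64) - x(158, 109) = (-24 + ((65 + 0) - 64)) - (6 - 1*109) = (-24 + (65 - 64)) - (6 - 109) = (-24 + 1) - 1*(-103) = -23 + 103 = 80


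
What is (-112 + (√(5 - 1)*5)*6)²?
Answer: 2704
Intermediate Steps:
(-112 + (√(5 - 1)*5)*6)² = (-112 + (√4*5)*6)² = (-112 + (2*5)*6)² = (-112 + 10*6)² = (-112 + 60)² = (-52)² = 2704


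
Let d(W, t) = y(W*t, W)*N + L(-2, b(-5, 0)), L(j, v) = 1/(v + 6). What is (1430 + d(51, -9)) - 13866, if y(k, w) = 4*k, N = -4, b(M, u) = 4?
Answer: -50919/10 ≈ -5091.9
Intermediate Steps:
L(j, v) = 1/(6 + v)
d(W, t) = ⅒ - 16*W*t (d(W, t) = (4*(W*t))*(-4) + 1/(6 + 4) = (4*W*t)*(-4) + 1/10 = -16*W*t + ⅒ = ⅒ - 16*W*t)
(1430 + d(51, -9)) - 13866 = (1430 + (⅒ - 16*51*(-9))) - 13866 = (1430 + (⅒ + 7344)) - 13866 = (1430 + 73441/10) - 13866 = 87741/10 - 13866 = -50919/10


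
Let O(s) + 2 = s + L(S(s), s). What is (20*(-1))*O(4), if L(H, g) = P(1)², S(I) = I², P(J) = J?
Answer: -60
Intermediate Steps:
L(H, g) = 1 (L(H, g) = 1² = 1)
O(s) = -1 + s (O(s) = -2 + (s + 1) = -2 + (1 + s) = -1 + s)
(20*(-1))*O(4) = (20*(-1))*(-1 + 4) = -20*3 = -60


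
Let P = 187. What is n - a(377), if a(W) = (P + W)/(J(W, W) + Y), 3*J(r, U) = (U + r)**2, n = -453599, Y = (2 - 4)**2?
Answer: -64470933491/142132 ≈ -4.5360e+5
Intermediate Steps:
Y = 4 (Y = (-2)**2 = 4)
J(r, U) = (U + r)**2/3
a(W) = (187 + W)/(4 + 4*W**2/3) (a(W) = (187 + W)/((W + W)**2/3 + 4) = (187 + W)/((2*W)**2/3 + 4) = (187 + W)/((4*W**2)/3 + 4) = (187 + W)/(4*W**2/3 + 4) = (187 + W)/(4 + 4*W**2/3))
n - a(377) = -453599 - 3*(187 + 377)/(4*(3 + 377**2)) = -453599 - 3*564/(4*(3 + 142129)) = -453599 - 3*564/(4*142132) = -453599 - 1*423/142132 = -453599 - 423/142132 = -64470933491/142132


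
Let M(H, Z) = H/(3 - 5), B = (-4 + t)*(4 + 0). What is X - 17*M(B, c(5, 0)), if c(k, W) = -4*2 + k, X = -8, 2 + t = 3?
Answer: -110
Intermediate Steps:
t = 1 (t = -2 + 3 = 1)
B = -12 (B = (-4 + 1)*(4 + 0) = -3*4 = -12)
c(k, W) = -8 + k
M(H, Z) = -H/2 (M(H, Z) = H/(-2) = H*(-½) = -H/2)
X - 17*M(B, c(5, 0)) = -8 - (-17)*(-12)/2 = -8 - 17*6 = -8 - 102 = -110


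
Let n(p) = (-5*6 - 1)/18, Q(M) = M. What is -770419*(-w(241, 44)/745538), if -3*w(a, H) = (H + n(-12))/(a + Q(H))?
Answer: -586288859/11473829820 ≈ -0.051098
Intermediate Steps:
n(p) = -31/18 (n(p) = (-30 - 1)*(1/18) = -31*1/18 = -31/18)
w(a, H) = -(-31/18 + H)/(3*(H + a)) (w(a, H) = -(H - 31/18)/(3*(a + H)) = -(-31/18 + H)/(3*(H + a)))
-770419*(-w(241, 44)/745538) = -770419*(-(31/54 - ⅓*44)/(745538*(44 + 241))) = -770419/((-745538*285/(31/54 - 44/3))) = -770419/((-745538/((1/285)*(-761/54)))) = -770419/((-745538/(-761/15390))) = -770419/((-745538*(-15390/761))) = -770419/11473829820/761 = -770419*761/11473829820 = -586288859/11473829820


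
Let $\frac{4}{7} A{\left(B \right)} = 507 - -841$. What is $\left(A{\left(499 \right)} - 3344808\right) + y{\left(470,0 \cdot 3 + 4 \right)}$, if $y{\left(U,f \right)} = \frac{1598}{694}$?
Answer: $- \frac{1159829004}{347} \approx -3.3424 \cdot 10^{6}$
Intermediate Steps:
$y{\left(U,f \right)} = \frac{799}{347}$ ($y{\left(U,f \right)} = 1598 \cdot \frac{1}{694} = \frac{799}{347}$)
$A{\left(B \right)} = 2359$ ($A{\left(B \right)} = \frac{7 \left(507 - -841\right)}{4} = \frac{7 \left(507 + 841\right)}{4} = \frac{7}{4} \cdot 1348 = 2359$)
$\left(A{\left(499 \right)} - 3344808\right) + y{\left(470,0 \cdot 3 + 4 \right)} = \left(2359 - 3344808\right) + \frac{799}{347} = -3342449 + \frac{799}{347} = - \frac{1159829004}{347}$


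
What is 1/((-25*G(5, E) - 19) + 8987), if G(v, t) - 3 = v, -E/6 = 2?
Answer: 1/8768 ≈ 0.00011405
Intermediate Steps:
E = -12 (E = -6*2 = -12)
G(v, t) = 3 + v
1/((-25*G(5, E) - 19) + 8987) = 1/((-25*(3 + 5) - 19) + 8987) = 1/((-25*8 - 19) + 8987) = 1/((-200 - 19) + 8987) = 1/(-219 + 8987) = 1/8768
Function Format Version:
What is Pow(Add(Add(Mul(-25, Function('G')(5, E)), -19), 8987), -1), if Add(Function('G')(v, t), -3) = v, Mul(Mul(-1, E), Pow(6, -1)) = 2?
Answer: Rational(1, 8768) ≈ 0.00011405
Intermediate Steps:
E = -12 (E = Mul(-6, 2) = -12)
Function('G')(v, t) = Add(3, v)
Pow(Add(Add(Mul(-25, Function('G')(5, E)), -19), 8987), -1) = Pow(Add(Add(Mul(-25, Add(3, 5)), -19), 8987), -1) = Pow(Add(Add(Mul(-25, 8), -19), 8987), -1) = Pow(Add(Add(-200, -19), 8987), -1) = Pow(Add(-219, 8987), -1) = Pow(8768, -1) = Rational(1, 8768)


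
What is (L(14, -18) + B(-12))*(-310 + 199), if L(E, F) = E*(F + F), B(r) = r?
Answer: 57276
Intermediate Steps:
L(E, F) = 2*E*F (L(E, F) = E*(2*F) = 2*E*F)
(L(14, -18) + B(-12))*(-310 + 199) = (2*14*(-18) - 12)*(-310 + 199) = (-504 - 12)*(-111) = -516*(-111) = 57276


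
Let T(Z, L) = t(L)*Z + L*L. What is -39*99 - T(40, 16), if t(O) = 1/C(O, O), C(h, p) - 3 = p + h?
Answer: -28827/7 ≈ -4118.1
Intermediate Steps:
C(h, p) = 3 + h + p (C(h, p) = 3 + (p + h) = 3 + (h + p) = 3 + h + p)
t(O) = 1/(3 + 2*O) (t(O) = 1/(3 + O + O) = 1/(3 + 2*O))
T(Z, L) = L² + Z/(3 + 2*L) (T(Z, L) = Z/(3 + 2*L) + L*L = Z/(3 + 2*L) + L² = L² + Z/(3 + 2*L))
-39*99 - T(40, 16) = -39*99 - (40 + 16²*(3 + 2*16))/(3 + 2*16) = -3861 - (40 + 256*(3 + 32))/(3 + 32) = -3861 - (40 + 256*35)/35 = -3861 - (40 + 8960)/35 = -3861 - 9000/35 = -3861 - 1*1800/7 = -3861 - 1800/7 = -28827/7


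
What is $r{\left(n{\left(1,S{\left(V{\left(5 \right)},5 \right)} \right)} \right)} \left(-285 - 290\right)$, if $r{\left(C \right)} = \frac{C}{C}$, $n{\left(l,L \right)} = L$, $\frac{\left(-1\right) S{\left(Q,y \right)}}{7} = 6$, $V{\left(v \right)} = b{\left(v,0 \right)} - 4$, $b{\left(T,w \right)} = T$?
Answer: $-575$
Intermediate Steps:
$V{\left(v \right)} = -4 + v$ ($V{\left(v \right)} = v - 4 = -4 + v$)
$S{\left(Q,y \right)} = -42$ ($S{\left(Q,y \right)} = \left(-7\right) 6 = -42$)
$r{\left(C \right)} = 1$
$r{\left(n{\left(1,S{\left(V{\left(5 \right)},5 \right)} \right)} \right)} \left(-285 - 290\right) = 1 \left(-285 - 290\right) = 1 \left(-575\right) = -575$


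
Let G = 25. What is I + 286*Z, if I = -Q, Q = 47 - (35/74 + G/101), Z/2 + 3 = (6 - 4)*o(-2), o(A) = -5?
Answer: -55922557/7474 ≈ -7482.3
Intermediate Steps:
Z = -26 (Z = -6 + 2*((6 - 4)*(-5)) = -6 + 2*(2*(-5)) = -6 + 2*(-10) = -6 - 20 = -26)
Q = 345893/7474 (Q = 47 - (35/74 + 25/101) = 47 - 1*5385/7474 = 47 - 5385/7474 = 345893/7474 ≈ 46.279)
I = -345893/7474 (I = -1*345893/7474 = -345893/7474 ≈ -46.279)
I + 286*Z = -345893/7474 + 286*(-26) = -345893/7474 - 7436 = -55922557/7474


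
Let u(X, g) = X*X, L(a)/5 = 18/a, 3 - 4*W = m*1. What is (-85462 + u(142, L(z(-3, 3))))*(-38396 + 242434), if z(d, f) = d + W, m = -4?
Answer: -13323273324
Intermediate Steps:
W = 7/4 (W = ¾ - (-1) = ¾ - ¼*(-4) = ¾ + 1 = 7/4 ≈ 1.7500)
z(d, f) = 7/4 + d (z(d, f) = d + 7/4 = 7/4 + d)
L(a) = 90/a (L(a) = 5*(18/a) = 90/a)
u(X, g) = X²
(-85462 + u(142, L(z(-3, 3))))*(-38396 + 242434) = (-85462 + 142²)*(-38396 + 242434) = (-85462 + 20164)*204038 = -65298*204038 = -13323273324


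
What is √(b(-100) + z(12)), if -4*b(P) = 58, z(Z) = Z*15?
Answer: √662/2 ≈ 12.865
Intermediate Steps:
z(Z) = 15*Z
b(P) = -29/2 (b(P) = -¼*58 = -29/2)
√(b(-100) + z(12)) = √(-29/2 + 15*12) = √(-29/2 + 180) = √(331/2) = √662/2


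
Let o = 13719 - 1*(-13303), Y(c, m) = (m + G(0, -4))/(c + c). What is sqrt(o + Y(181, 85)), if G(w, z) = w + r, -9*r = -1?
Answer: sqrt(7967479001)/543 ≈ 164.38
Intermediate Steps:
r = 1/9 (r = -1/9*(-1) = 1/9 ≈ 0.11111)
G(w, z) = 1/9 + w (G(w, z) = w + 1/9 = 1/9 + w)
Y(c, m) = (1/9 + m)/(2*c) (Y(c, m) = (m + (1/9 + 0))/(c + c) = (m + 1/9)/((2*c)) = (1/9 + m)*(1/(2*c)) = (1/9 + m)/(2*c))
o = 27022 (o = 13719 + 13303 = 27022)
sqrt(o + Y(181, 85)) = sqrt(27022 + (1/18)*(1 + 9*85)/181) = sqrt(27022 + (1/18)*(1/181)*(1 + 765)) = sqrt(27022 + (1/18)*(1/181)*766) = sqrt(27022 + 383/1629) = sqrt(44019221/1629) = sqrt(7967479001)/543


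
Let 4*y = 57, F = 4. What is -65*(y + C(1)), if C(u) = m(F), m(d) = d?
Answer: -4745/4 ≈ -1186.3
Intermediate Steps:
y = 57/4 (y = (¼)*57 = 57/4 ≈ 14.250)
C(u) = 4
-65*(y + C(1)) = -65*(57/4 + 4) = -65*73/4 = -4745/4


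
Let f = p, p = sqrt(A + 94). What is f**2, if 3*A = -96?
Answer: 62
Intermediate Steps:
A = -32 (A = (1/3)*(-96) = -32)
p = sqrt(62) (p = sqrt(-32 + 94) = sqrt(62) ≈ 7.8740)
f = sqrt(62) ≈ 7.8740
f**2 = (sqrt(62))**2 = 62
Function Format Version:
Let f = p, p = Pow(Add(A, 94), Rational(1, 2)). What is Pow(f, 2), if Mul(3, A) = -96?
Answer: 62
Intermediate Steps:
A = -32 (A = Mul(Rational(1, 3), -96) = -32)
p = Pow(62, Rational(1, 2)) (p = Pow(Add(-32, 94), Rational(1, 2)) = Pow(62, Rational(1, 2)) ≈ 7.8740)
f = Pow(62, Rational(1, 2)) ≈ 7.8740
Pow(f, 2) = Pow(Pow(62, Rational(1, 2)), 2) = 62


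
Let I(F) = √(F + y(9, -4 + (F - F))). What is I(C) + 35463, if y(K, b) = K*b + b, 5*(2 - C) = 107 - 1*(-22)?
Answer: 35463 + I*√1595/5 ≈ 35463.0 + 7.9875*I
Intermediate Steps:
C = -119/5 (C = 2 - (107 - 1*(-22))/5 = 2 - (107 + 22)/5 = 2 - ⅕*129 = 2 - 129/5 = -119/5 ≈ -23.800)
y(K, b) = b + K*b
I(F) = √(-40 + F) (I(F) = √(F + (-4 + (F - F))*(1 + 9)) = √(F + (-4 + 0)*10) = √(F - 4*10) = √(F - 40) = √(-40 + F))
I(C) + 35463 = √(-40 - 119/5) + 35463 = √(-319/5) + 35463 = I*√1595/5 + 35463 = 35463 + I*√1595/5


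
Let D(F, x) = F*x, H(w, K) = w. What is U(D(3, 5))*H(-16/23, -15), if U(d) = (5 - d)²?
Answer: -1600/23 ≈ -69.565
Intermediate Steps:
U(D(3, 5))*H(-16/23, -15) = (-5 + 3*5)²*(-16/23) = (-5 + 15)²*(-16*1/23) = 10²*(-16/23) = 100*(-16/23) = -1600/23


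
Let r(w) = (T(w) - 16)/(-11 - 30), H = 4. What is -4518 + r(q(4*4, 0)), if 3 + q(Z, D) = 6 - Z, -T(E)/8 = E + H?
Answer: -185294/41 ≈ -4519.4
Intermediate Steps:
T(E) = -32 - 8*E (T(E) = -8*(E + 4) = -8*(4 + E) = -32 - 8*E)
q(Z, D) = 3 - Z (q(Z, D) = -3 + (6 - Z) = 3 - Z)
r(w) = 48/41 + 8*w/41 (r(w) = ((-32 - 8*w) - 16)/(-11 - 30) = (-48 - 8*w)/(-41) = (-48 - 8*w)*(-1/41) = 48/41 + 8*w/41)
-4518 + r(q(4*4, 0)) = -4518 + (48/41 + 8*(3 - 4*4)/41) = -4518 + (48/41 + 8*(3 - 1*16)/41) = -4518 + (48/41 + 8*(3 - 16)/41) = -4518 + (48/41 + (8/41)*(-13)) = -4518 + (48/41 - 104/41) = -4518 - 56/41 = -185294/41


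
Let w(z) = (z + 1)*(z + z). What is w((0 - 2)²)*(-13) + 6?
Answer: -514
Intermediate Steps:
w(z) = 2*z*(1 + z) (w(z) = (1 + z)*(2*z) = 2*z*(1 + z))
w((0 - 2)²)*(-13) + 6 = (2*(0 - 2)²*(1 + (0 - 2)²))*(-13) + 6 = (2*(-2)²*(1 + (-2)²))*(-13) + 6 = (2*4*(1 + 4))*(-13) + 6 = (2*4*5)*(-13) + 6 = 40*(-13) + 6 = -520 + 6 = -514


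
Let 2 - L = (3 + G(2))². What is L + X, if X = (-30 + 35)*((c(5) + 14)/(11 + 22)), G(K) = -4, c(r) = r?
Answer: 128/33 ≈ 3.8788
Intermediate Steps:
L = 1 (L = 2 - (3 - 4)² = 2 - 1*(-1)² = 2 - 1*1 = 2 - 1 = 1)
X = 95/33 (X = (-30 + 35)*((5 + 14)/(11 + 22)) = 5*(19/33) = 95/33 ≈ 2.8788)
L + X = 1 + 95/33 = 128/33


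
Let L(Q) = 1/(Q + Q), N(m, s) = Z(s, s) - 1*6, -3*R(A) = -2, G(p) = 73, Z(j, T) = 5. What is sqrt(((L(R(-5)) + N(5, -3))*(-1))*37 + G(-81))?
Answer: sqrt(329)/2 ≈ 9.0692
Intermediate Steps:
R(A) = 2/3 (R(A) = -1/3*(-2) = 2/3)
N(m, s) = -1 (N(m, s) = 5 - 1*6 = 5 - 6 = -1)
L(Q) = 1/(2*Q)
sqrt(((L(R(-5)) + N(5, -3))*(-1))*37 + G(-81)) = sqrt(((1/(2*(2/3)) - 1)*(-1))*37 + 73) = sqrt((((1/2)*(3/2) - 1)*(-1))*37 + 73) = sqrt(((3/4 - 1)*(-1))*37 + 73) = sqrt(-1/4*(-1)*37 + 73) = sqrt((1/4)*37 + 73) = sqrt(37/4 + 73) = sqrt(329/4) = sqrt(329)/2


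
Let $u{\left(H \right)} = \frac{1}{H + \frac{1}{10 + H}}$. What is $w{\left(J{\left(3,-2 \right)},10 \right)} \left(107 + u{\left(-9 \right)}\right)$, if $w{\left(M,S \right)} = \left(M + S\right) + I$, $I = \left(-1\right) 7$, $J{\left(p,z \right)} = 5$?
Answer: $855$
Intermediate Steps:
$I = -7$
$w{\left(M,S \right)} = -7 + M + S$ ($w{\left(M,S \right)} = \left(M + S\right) - 7 = -7 + M + S$)
$w{\left(J{\left(3,-2 \right)},10 \right)} \left(107 + u{\left(-9 \right)}\right) = \left(-7 + 5 + 10\right) \left(107 + \frac{10 - 9}{1 + \left(-9\right)^{2} + 10 \left(-9\right)}\right) = 8 \left(107 + \frac{1}{1 + 81 - 90} \cdot 1\right) = 8 \left(107 + \frac{1}{-8} \cdot 1\right) = 8 \left(107 - \frac{1}{8}\right) = 8 \cdot \frac{855}{8} = 855$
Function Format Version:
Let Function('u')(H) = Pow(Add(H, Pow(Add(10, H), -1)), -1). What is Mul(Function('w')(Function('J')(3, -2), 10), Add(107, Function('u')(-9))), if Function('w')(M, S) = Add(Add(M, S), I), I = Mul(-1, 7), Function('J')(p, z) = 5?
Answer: 855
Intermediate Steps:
I = -7
Function('w')(M, S) = Add(-7, M, S) (Function('w')(M, S) = Add(Add(M, S), -7) = Add(-7, M, S))
Mul(Function('w')(Function('J')(3, -2), 10), Add(107, Function('u')(-9))) = Mul(Add(-7, 5, 10), Add(107, Mul(Pow(Add(1, Pow(-9, 2), Mul(10, -9)), -1), Add(10, -9)))) = Mul(8, Add(107, Mul(Pow(Add(1, 81, -90), -1), 1))) = Mul(8, Add(107, Mul(Pow(-8, -1), 1))) = Mul(8, Add(107, Mul(Rational(-1, 8), 1))) = Mul(8, Add(107, Rational(-1, 8))) = Mul(8, Rational(855, 8)) = 855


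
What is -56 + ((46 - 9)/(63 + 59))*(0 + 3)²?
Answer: -6499/122 ≈ -53.271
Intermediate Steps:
-56 + ((46 - 9)/(63 + 59))*(0 + 3)² = -56 + (37/122)*3² = -56 + (37*(1/122))*9 = -56 + (37/122)*9 = -56 + 333/122 = -6499/122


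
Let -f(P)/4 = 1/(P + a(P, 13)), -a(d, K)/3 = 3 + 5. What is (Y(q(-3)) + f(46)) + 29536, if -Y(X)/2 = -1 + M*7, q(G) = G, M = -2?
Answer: 325224/11 ≈ 29566.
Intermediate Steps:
a(d, K) = -24 (a(d, K) = -3*(3 + 5) = -3*8 = -24)
f(P) = -4/(-24 + P) (f(P) = -4/(P - 24) = -4/(-24 + P))
Y(X) = 30 (Y(X) = -2*(-1 - 2*7) = -2*(-1 - 14) = -2*(-15) = 30)
(Y(q(-3)) + f(46)) + 29536 = (30 - 4/(-24 + 46)) + 29536 = (30 - 4/22) + 29536 = (30 - 4*1/22) + 29536 = (30 - 2/11) + 29536 = 328/11 + 29536 = 325224/11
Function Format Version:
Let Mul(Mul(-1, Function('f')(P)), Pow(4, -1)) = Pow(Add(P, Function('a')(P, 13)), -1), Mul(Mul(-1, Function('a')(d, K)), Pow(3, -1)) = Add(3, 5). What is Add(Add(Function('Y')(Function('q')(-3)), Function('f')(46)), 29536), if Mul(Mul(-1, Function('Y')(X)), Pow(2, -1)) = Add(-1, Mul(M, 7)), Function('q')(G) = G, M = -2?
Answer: Rational(325224, 11) ≈ 29566.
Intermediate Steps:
Function('a')(d, K) = -24 (Function('a')(d, K) = Mul(-3, Add(3, 5)) = Mul(-3, 8) = -24)
Function('f')(P) = Mul(-4, Pow(Add(-24, P), -1)) (Function('f')(P) = Mul(-4, Pow(Add(P, -24), -1)) = Mul(-4, Pow(Add(-24, P), -1)))
Function('Y')(X) = 30 (Function('Y')(X) = Mul(-2, Add(-1, Mul(-2, 7))) = Mul(-2, Add(-1, -14)) = Mul(-2, -15) = 30)
Add(Add(Function('Y')(Function('q')(-3)), Function('f')(46)), 29536) = Add(Add(30, Mul(-4, Pow(Add(-24, 46), -1))), 29536) = Add(Add(30, Mul(-4, Pow(22, -1))), 29536) = Add(Add(30, Mul(-4, Rational(1, 22))), 29536) = Add(Add(30, Rational(-2, 11)), 29536) = Add(Rational(328, 11), 29536) = Rational(325224, 11)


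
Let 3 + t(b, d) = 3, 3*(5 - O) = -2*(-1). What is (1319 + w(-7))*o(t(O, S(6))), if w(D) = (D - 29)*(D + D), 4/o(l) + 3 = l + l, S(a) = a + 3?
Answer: -7292/3 ≈ -2430.7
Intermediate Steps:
O = 13/3 (O = 5 - (-2)*(-1)/3 = 5 - ⅓*2 = 5 - ⅔ = 13/3 ≈ 4.3333)
S(a) = 3 + a
t(b, d) = 0 (t(b, d) = -3 + 3 = 0)
o(l) = 4/(-3 + 2*l) (o(l) = 4/(-3 + (l + l)) = 4/(-3 + 2*l))
w(D) = 2*D*(-29 + D) (w(D) = (-29 + D)*(2*D) = 2*D*(-29 + D))
(1319 + w(-7))*o(t(O, S(6))) = (1319 + 2*(-7)*(-29 - 7))*(4/(-3 + 2*0)) = (1319 + 2*(-7)*(-36))*(4/(-3 + 0)) = (1319 + 504)*(4/(-3)) = 1823*(4*(-⅓)) = 1823*(-4/3) = -7292/3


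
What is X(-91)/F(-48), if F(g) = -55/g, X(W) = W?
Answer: -4368/55 ≈ -79.418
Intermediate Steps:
X(-91)/F(-48) = -91/((-55/(-48))) = -91/((-55*(-1/48))) = -91/55/48 = -91*48/55 = -4368/55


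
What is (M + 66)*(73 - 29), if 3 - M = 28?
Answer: 1804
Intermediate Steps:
M = -25 (M = 3 - 1*28 = 3 - 28 = -25)
(M + 66)*(73 - 29) = (-25 + 66)*(73 - 29) = 41*44 = 1804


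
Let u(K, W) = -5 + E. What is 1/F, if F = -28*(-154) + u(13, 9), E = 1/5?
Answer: 5/21536 ≈ 0.00023217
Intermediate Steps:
E = ⅕ ≈ 0.20000
u(K, W) = -24/5 (u(K, W) = -5 + ⅕ = -24/5)
F = 21536/5 (F = -28*(-154) - 24/5 = 4312 - 24/5 = 21536/5 ≈ 4307.2)
1/F = 1/(21536/5) = 5/21536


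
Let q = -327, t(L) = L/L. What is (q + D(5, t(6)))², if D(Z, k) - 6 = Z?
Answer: 99856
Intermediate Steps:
t(L) = 1
D(Z, k) = 6 + Z
(q + D(5, t(6)))² = (-327 + (6 + 5))² = (-327 + 11)² = (-316)² = 99856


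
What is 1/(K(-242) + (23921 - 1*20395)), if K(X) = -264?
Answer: 1/3262 ≈ 0.00030656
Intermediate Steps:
1/(K(-242) + (23921 - 1*20395)) = 1/(-264 + (23921 - 1*20395)) = 1/(-264 + (23921 - 20395)) = 1/(-264 + 3526) = 1/3262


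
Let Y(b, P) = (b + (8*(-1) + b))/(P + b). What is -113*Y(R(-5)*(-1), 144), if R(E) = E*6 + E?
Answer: -7006/179 ≈ -39.140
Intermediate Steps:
R(E) = 7*E (R(E) = 6*E + E = 7*E)
Y(b, P) = (-8 + 2*b)/(P + b) (Y(b, P) = (b + (-8 + b))/(P + b) = (-8 + 2*b)/(P + b))
-113*Y(R(-5)*(-1), 144) = -226*(-4 + (7*(-5))*(-1))/(144 + (7*(-5))*(-1)) = -226*(-4 - 35*(-1))/(144 - 35*(-1)) = -226*(-4 + 35)/(144 + 35) = -226*31/179 = -113*62/179 = -7006/179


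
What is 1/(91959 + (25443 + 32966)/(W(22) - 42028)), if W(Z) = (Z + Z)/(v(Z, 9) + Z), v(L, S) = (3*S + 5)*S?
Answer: 6514318/599041115567 ≈ 1.0875e-5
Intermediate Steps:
v(L, S) = S*(5 + 3*S) (v(L, S) = (5 + 3*S)*S = S*(5 + 3*S))
W(Z) = 2*Z/(288 + Z) (W(Z) = (Z + Z)/(9*(5 + 3*9) + Z) = (2*Z)/(9*(5 + 27) + Z) = (2*Z)/(9*32 + Z) = (2*Z)/(288 + Z) = 2*Z/(288 + Z))
1/(91959 + (25443 + 32966)/(W(22) - 42028)) = 1/(91959 + (25443 + 32966)/(2*22/(288 + 22) - 42028)) = 1/(91959 + 58409/(2*22/310 - 42028)) = 1/(91959 + 58409/(2*22*(1/310) - 42028)) = 1/(91959 + 58409/(22/155 - 42028)) = 1/(91959 + 58409/(-6514318/155)) = 1/(91959 + 58409*(-155/6514318)) = 1/(91959 - 9053395/6514318) = 1/(599041115567/6514318) = 6514318/599041115567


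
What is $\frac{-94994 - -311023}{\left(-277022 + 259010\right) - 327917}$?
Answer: $- \frac{216029}{345929} \approx -0.62449$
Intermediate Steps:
$\frac{-94994 - -311023}{\left(-277022 + 259010\right) - 327917} = \frac{-94994 + 311023}{-18012 - 327917} = \frac{216029}{-345929} = 216029 \left(- \frac{1}{345929}\right) = - \frac{216029}{345929}$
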